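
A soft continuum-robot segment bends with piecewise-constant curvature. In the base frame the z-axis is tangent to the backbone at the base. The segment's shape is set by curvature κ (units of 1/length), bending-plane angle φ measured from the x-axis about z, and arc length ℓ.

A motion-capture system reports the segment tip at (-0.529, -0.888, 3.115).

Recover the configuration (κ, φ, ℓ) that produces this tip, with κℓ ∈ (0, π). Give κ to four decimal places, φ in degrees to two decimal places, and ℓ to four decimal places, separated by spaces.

ρ = √(x²+y²) = √(-0.529² + -0.888²) = 1.03363
φ = atan2(y, x) mod 360° = atan2(-0.888, -0.529) = 239.2169°
|p|² = ρ² + z² = 1.03363² + 3.115² = 10.77161
κ = 2ρ / |p|² = 2×1.03363 / 10.77161 = 0.19192
θ = 2·atan2(ρ, z) = 2·atan2(1.03363, 3.115) = 0.64078 rad
ℓ = θ/κ = 0.64078/0.19192 = 3.33884

0.1919 239.22 3.3388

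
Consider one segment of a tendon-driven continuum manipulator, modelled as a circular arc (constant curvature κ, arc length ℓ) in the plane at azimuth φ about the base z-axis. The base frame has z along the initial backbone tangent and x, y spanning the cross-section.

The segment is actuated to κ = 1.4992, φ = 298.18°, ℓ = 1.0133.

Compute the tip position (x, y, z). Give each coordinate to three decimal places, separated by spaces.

0.299 -0.558 0.666

θ = κ·ℓ = 1.4992 × 1.0133 = 1.51914 rad
ρ = (1 − cos θ)/κ = (1 − 0.05163)/1.4992 = 0.63258
z = sin θ / κ = 0.99867/1.4992 = 0.66613
x = ρ cos φ = 0.63258 × cos(298.18°) = 0.29873
y = ρ sin φ = 0.63258 × sin(298.18°) = -0.55760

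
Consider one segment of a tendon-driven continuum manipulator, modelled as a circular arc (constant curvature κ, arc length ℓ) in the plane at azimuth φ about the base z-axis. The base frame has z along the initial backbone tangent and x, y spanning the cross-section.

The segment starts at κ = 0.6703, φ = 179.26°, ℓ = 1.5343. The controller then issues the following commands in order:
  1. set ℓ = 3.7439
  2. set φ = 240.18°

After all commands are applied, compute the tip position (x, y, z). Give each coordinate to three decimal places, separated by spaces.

-1.340 -2.339 0.881

initial: κ=0.6703, φ=179.26°, ℓ=1.5343
cmd 1: set ℓ=3.7439 → (κ,φ,ℓ)=(0.6703,179.26°,3.7439) → tip=(-2.6953,0.0348,0.8814)
cmd 2: set φ=240.18° → (κ,φ,ℓ)=(0.6703,240.18°,3.7439) → tip=(-1.3404,-2.3386,0.8814)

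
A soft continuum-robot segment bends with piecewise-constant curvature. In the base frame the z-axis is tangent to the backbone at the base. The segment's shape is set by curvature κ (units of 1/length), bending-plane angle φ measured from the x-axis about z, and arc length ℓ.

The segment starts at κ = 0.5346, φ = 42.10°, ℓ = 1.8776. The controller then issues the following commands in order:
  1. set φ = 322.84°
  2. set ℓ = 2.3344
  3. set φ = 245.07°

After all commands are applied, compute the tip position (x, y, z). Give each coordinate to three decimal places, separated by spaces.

-0.538 -1.158 1.774

initial: κ=0.5346, φ=42.10°, ℓ=1.8776
cmd 1: set φ=322.84° → (κ,φ,ℓ)=(0.5346,322.84°,1.8776) → tip=(0.6900,-0.5230,1.5778)
cmd 2: set ℓ=2.3344 → (κ,φ,ℓ)=(0.5346,322.84°,2.3344) → tip=(1.0178,-0.7714,1.7739)
cmd 3: set φ=245.07° → (κ,φ,ℓ)=(0.5346,245.07°,2.3344) → tip=(-0.5383,-1.1581,1.7739)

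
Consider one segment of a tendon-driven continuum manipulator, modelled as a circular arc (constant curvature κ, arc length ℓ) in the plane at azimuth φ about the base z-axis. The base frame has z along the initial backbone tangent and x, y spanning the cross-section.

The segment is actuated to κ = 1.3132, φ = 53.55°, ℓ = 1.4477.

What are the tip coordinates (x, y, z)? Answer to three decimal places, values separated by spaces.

θ = κ·ℓ = 1.3132 × 1.4477 = 1.90112 rad
ρ = (1 − cos θ)/κ = (1 − -0.32435)/1.3132 = 1.00849
z = sin θ / κ = 0.94594/1.3132 = 0.72033
x = ρ cos φ = 1.00849 × cos(53.55°) = 0.59917
y = ρ sin φ = 1.00849 × sin(53.55°) = 0.81120

0.599 0.811 0.720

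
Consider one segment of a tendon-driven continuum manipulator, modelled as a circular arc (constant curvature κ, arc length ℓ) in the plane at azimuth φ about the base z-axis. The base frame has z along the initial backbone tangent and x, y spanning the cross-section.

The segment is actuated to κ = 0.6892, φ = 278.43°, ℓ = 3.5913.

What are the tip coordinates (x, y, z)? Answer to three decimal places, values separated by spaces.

0.380 -2.563 0.897

θ = κ·ℓ = 0.6892 × 3.5913 = 2.47512 rad
ρ = (1 − cos θ)/κ = (1 − -0.78601)/0.6892 = 2.59142
z = sin θ / κ = 0.61821/0.6892 = 0.89700
x = ρ cos φ = 2.59142 × cos(278.43°) = 0.37991
y = ρ sin φ = 2.59142 × sin(278.43°) = -2.56343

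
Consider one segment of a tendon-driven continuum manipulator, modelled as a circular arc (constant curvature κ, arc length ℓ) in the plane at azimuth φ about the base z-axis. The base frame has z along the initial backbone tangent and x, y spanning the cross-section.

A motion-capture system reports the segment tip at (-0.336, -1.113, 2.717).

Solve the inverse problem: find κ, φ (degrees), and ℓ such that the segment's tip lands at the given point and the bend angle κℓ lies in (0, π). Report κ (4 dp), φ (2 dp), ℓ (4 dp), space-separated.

ρ = √(x²+y²) = √(-0.336² + -1.113²) = 1.16261
φ = atan2(y, x) mod 360° = atan2(-1.113, -0.336) = 253.2016°
|p|² = ρ² + z² = 1.16261² + 2.717² = 8.73375
κ = 2ρ / |p|² = 2×1.16261 / 8.73375 = 0.26623
θ = 2·atan2(ρ, z) = 2·atan2(1.16261, 2.717) = 0.80865 rad
ℓ = θ/κ = 0.80865/0.26623 = 3.03738

0.2662 253.20 3.0374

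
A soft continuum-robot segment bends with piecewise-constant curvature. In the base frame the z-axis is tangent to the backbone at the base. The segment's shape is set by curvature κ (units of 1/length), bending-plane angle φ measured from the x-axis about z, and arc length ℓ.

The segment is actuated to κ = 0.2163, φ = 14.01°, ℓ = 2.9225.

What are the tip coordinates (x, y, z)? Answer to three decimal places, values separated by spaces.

0.867 0.216 2.732

θ = κ·ℓ = 0.2163 × 2.9225 = 0.63214 rad
ρ = (1 − cos θ)/κ = (1 − 0.80677)/0.2163 = 0.89336
z = sin θ / κ = 0.59087/0.2163 = 2.73172
x = ρ cos φ = 0.89336 × cos(14.01°) = 0.86678
y = ρ sin φ = 0.89336 × sin(14.01°) = 0.21627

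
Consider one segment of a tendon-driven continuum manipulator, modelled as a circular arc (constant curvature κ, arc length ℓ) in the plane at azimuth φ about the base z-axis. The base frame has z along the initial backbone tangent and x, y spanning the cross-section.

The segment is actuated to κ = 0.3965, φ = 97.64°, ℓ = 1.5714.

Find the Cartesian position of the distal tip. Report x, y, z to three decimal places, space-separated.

θ = κ·ℓ = 0.3965 × 1.5714 = 0.62306 rad
ρ = (1 − cos θ)/κ = (1 − 0.81210)/0.3965 = 0.47391
z = sin θ / κ = 0.58352/0.3965 = 1.47168
x = ρ cos φ = 0.47391 × cos(97.64°) = -0.06300
y = ρ sin φ = 0.47391 × sin(97.64°) = 0.46970

-0.063 0.470 1.472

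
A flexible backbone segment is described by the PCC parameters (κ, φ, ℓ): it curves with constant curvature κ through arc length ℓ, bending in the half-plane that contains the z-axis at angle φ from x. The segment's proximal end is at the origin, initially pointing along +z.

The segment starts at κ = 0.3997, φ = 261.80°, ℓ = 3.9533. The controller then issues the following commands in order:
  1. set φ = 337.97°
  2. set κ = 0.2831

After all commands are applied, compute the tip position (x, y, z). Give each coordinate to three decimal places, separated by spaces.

initial: κ=0.3997, φ=261.80°, ℓ=3.9533
cmd 1: set φ=337.97° → (κ,φ,ℓ)=(0.3997,337.97°,3.9533) → tip=(2.3409,-0.9472,2.5018)
cmd 2: set κ=0.2831 → (κ,φ,ℓ)=(0.2831,337.97°,3.9533) → tip=(1.8454,-0.7467,3.1782)

1.845 -0.747 3.178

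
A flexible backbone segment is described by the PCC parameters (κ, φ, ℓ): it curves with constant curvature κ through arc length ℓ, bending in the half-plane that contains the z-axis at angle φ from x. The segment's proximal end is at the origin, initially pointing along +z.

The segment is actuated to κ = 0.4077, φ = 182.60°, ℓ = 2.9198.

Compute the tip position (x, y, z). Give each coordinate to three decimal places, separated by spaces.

-1.541 -0.070 2.277

θ = κ·ℓ = 0.4077 × 2.9198 = 1.19040 rad
ρ = (1 − cos θ)/κ = (1 − 0.37129)/0.4077 = 1.54210
z = sin θ / κ = 0.92852/0.4077 = 2.27746
x = ρ cos φ = 1.54210 × cos(182.60°) = -1.54051
y = ρ sin φ = 1.54210 × sin(182.60°) = -0.06995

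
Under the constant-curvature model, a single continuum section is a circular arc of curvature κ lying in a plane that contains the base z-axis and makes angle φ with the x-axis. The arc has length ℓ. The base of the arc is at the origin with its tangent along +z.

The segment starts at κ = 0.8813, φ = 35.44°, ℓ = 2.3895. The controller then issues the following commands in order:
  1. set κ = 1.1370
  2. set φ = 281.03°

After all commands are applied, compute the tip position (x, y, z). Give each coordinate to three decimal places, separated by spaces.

0.322 -1.650 0.362

initial: κ=0.8813, φ=35.44°, ℓ=2.3895
cmd 1: set κ=1.1370 → (κ,φ,ℓ)=(1.1370,35.44°,2.3895) → tip=(1.3694,0.9747,0.3624)
cmd 2: set φ=281.03° → (κ,φ,ℓ)=(1.1370,281.03°,2.3895) → tip=(0.3216,-1.6498,0.3624)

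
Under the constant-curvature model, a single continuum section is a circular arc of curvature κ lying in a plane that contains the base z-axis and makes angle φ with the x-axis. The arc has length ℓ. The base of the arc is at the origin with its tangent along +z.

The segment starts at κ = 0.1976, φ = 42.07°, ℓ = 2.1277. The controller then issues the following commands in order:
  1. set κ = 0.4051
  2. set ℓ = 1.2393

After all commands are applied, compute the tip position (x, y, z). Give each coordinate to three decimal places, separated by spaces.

0.226 0.204 1.188

initial: κ=0.1976, φ=42.07°, ℓ=2.1277
cmd 1: set κ=0.4051 → (κ,φ,ℓ)=(0.4051,42.07°,2.1277) → tip=(0.6396,0.5773,1.8739)
cmd 2: set ℓ=1.2393 → (κ,φ,ℓ)=(0.4051,42.07°,1.2393) → tip=(0.2261,0.2041,1.1879)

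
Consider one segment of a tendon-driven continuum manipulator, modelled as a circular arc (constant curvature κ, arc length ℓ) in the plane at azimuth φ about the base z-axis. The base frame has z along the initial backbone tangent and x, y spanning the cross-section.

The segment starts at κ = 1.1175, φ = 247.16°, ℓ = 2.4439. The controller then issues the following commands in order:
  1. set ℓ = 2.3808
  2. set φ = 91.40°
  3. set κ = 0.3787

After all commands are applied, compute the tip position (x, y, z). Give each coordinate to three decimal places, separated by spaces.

initial: κ=1.1175, φ=247.16°, ℓ=2.4439
cmd 1: set ℓ=2.3808 → (κ,φ,ℓ)=(1.1175,247.16°,2.3808) → tip=(-0.6553,-1.5558,0.4141)
cmd 2: set φ=91.40° → (κ,φ,ℓ)=(1.1175,91.40°,2.3808) → tip=(-0.0412,1.6876,0.4141)
cmd 3: set κ=0.3787 → (κ,φ,ℓ)=(0.3787,91.40°,2.3808) → tip=(-0.0245,1.0022,2.0711)

-0.024 1.002 2.071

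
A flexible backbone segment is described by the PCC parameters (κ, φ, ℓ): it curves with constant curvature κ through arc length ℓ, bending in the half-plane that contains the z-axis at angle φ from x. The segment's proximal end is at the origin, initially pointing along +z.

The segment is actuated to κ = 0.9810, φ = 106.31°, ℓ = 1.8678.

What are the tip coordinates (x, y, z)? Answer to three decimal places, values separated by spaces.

θ = κ·ℓ = 0.9810 × 1.8678 = 1.83231 rad
ρ = (1 − cos θ)/κ = (1 − -0.25854)/0.9810 = 1.28292
z = sin θ / κ = 0.96600/0.9810 = 0.98471
x = ρ cos φ = 1.28292 × cos(106.31°) = -0.36029
y = ρ sin φ = 1.28292 × sin(106.31°) = 1.23129

-0.360 1.231 0.985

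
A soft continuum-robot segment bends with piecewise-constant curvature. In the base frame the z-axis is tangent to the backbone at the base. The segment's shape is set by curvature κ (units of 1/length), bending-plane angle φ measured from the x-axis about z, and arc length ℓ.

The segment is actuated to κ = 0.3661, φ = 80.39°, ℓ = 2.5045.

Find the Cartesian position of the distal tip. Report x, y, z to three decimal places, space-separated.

0.179 1.055 2.168

θ = κ·ℓ = 0.3661 × 2.5045 = 0.91690 rad
ρ = (1 − cos θ)/κ = (1 − 0.60829)/0.3661 = 1.06997
z = sin θ / κ = 0.79372/0.3661 = 2.16804
x = ρ cos φ = 1.06997 × cos(80.39°) = 0.17862
y = ρ sin φ = 1.06997 × sin(80.39°) = 1.05495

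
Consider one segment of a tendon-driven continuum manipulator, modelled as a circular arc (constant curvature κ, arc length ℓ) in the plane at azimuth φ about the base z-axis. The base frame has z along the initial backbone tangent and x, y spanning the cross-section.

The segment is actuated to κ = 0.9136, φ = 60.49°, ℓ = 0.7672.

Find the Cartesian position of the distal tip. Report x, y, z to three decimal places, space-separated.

θ = κ·ℓ = 0.9136 × 0.7672 = 0.70091 rad
ρ = (1 − cos θ)/κ = (1 − 0.76425)/0.9136 = 0.25804
z = sin θ / κ = 0.64492/0.9136 = 0.70591
x = ρ cos φ = 0.25804 × cos(60.49°) = 0.12711
y = ρ sin φ = 0.25804 × sin(60.49°) = 0.22457

0.127 0.225 0.706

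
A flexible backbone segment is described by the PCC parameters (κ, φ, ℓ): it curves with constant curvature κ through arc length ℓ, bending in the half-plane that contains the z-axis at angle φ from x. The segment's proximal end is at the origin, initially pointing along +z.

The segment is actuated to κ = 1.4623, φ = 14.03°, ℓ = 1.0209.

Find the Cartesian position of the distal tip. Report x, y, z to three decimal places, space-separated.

θ = κ·ℓ = 1.4623 × 1.0209 = 1.49286 rad
ρ = (1 − cos θ)/κ = (1 − 0.07786)/1.4623 = 0.63061
z = sin θ / κ = 0.99696/1.4623 = 0.68178
x = ρ cos φ = 0.63061 × cos(14.03°) = 0.61180
y = ρ sin φ = 0.63061 × sin(14.03°) = 0.15288

0.612 0.153 0.682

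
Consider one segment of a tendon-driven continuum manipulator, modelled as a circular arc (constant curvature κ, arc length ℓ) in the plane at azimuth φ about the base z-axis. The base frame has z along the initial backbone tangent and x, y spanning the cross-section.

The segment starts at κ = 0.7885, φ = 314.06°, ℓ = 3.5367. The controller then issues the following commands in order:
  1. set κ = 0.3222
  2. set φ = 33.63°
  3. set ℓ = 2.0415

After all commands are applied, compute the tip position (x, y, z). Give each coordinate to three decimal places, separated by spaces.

0.539 0.359 1.897

initial: κ=0.7885, φ=314.06°, ℓ=3.5367
cmd 1: set κ=0.3222 → (κ,φ,ℓ)=(0.3222,314.06°,3.5367) → tip=(1.2561,-1.2980,2.8195)
cmd 2: set φ=33.63° → (κ,φ,ℓ)=(0.3222,33.63°,3.5367) → tip=(1.5039,1.0004,2.8195)
cmd 3: set ℓ=2.0415 → (κ,φ,ℓ)=(0.3222,33.63°,2.0415) → tip=(0.5392,0.3586,1.8974)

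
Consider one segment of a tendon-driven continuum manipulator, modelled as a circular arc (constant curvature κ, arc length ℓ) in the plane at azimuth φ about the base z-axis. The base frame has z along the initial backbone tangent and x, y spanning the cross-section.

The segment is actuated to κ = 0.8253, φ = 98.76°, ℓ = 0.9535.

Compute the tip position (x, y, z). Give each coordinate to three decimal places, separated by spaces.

θ = κ·ℓ = 0.8253 × 0.9535 = 0.78692 rad
ρ = (1 − cos θ)/κ = (1 − 0.70603)/0.8253 = 0.35620
z = sin θ / κ = 0.70818/0.8253 = 0.85809
x = ρ cos φ = 0.35620 × cos(98.76°) = -0.05425
y = ρ sin φ = 0.35620 × sin(98.76°) = 0.35205

-0.054 0.352 0.858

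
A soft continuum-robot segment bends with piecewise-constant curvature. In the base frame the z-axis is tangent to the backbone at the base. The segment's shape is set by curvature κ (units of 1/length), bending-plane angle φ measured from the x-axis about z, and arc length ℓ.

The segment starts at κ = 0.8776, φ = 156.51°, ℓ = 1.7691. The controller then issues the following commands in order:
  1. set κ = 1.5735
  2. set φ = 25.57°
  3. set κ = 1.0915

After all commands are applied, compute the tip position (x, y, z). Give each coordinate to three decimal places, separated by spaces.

1.118 0.535 0.857

initial: κ=0.8776, φ=156.51°, ℓ=1.7691
cmd 1: set κ=1.5735 → (κ,φ,ℓ)=(1.5735,156.51°,1.7691) → tip=(-1.1288,0.4906,0.2226)
cmd 2: set φ=25.57° → (κ,φ,ℓ)=(1.5735,25.57°,1.7691) → tip=(1.1102,0.5312,0.2226)
cmd 3: set κ=1.0915 → (κ,φ,ℓ)=(1.0915,25.57°,1.7691) → tip=(1.1177,0.5348,0.8574)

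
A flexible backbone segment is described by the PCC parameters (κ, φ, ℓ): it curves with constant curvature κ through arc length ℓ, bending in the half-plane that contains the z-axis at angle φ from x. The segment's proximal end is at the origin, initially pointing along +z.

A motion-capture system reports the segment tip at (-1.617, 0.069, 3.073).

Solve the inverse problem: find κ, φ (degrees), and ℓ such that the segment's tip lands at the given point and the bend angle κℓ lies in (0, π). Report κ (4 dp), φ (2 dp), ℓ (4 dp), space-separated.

0.2683 177.56 3.6130

ρ = √(x²+y²) = √(-1.617² + 0.069²) = 1.61847
φ = atan2(y, x) mod 360° = atan2(0.069, -1.617) = 177.5566°
|p|² = ρ² + z² = 1.61847² + 3.073² = 12.06278
κ = 2ρ / |p|² = 2×1.61847 / 12.06278 = 0.26834
θ = 2·atan2(ρ, z) = 2·atan2(1.61847, 3.073) = 0.96952 rad
ℓ = θ/κ = 0.96952/0.26834 = 3.61300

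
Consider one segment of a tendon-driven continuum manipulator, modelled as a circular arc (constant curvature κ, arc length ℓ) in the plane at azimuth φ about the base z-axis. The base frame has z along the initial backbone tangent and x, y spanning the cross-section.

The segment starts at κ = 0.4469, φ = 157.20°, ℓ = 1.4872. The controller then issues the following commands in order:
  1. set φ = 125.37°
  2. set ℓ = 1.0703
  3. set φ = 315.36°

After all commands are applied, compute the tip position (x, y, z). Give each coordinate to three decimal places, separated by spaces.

0.179 -0.176 1.030

initial: κ=0.4469, φ=157.20°, ℓ=1.4872
cmd 1: set φ=125.37° → (κ,φ,ℓ)=(0.4469,125.37°,1.4872) → tip=(-0.2757,0.3884,1.3801)
cmd 2: set ℓ=1.0703 → (κ,φ,ℓ)=(0.4469,125.37°,1.0703) → tip=(-0.1454,0.2048,1.0300)
cmd 3: set φ=315.36° → (κ,φ,ℓ)=(0.4469,315.36°,1.0703) → tip=(0.1787,-0.1765,1.0300)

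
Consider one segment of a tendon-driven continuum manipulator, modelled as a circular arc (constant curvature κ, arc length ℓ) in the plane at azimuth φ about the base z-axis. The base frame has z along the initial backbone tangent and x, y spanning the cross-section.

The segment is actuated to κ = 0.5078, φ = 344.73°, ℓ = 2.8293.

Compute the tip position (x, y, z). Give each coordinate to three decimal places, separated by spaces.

θ = κ·ℓ = 0.5078 × 2.8293 = 1.43672 rad
ρ = (1 − cos θ)/κ = (1 − 0.13368)/0.5078 = 1.70603
z = sin θ / κ = 0.99103/0.5078 = 1.95161
x = ρ cos φ = 1.70603 × cos(344.73°) = 1.64580
y = ρ sin φ = 1.70603 × sin(344.73°) = -0.44931

1.646 -0.449 1.952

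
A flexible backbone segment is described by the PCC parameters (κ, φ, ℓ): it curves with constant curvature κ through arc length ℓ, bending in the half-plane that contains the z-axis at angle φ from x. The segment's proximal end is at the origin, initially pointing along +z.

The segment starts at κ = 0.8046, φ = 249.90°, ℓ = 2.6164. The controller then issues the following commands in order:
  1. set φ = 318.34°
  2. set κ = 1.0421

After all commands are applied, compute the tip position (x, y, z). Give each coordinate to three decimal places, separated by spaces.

1.373 -1.222 0.387

initial: κ=0.8046, φ=249.90°, ℓ=2.6164
cmd 1: set φ=318.34° → (κ,φ,ℓ)=(0.8046,318.34°,2.6164) → tip=(1.4014,-1.2469,1.0696)
cmd 2: set κ=1.0421 → (κ,φ,ℓ)=(1.0421,318.34°,2.6164) → tip=(1.3730,-1.2216,0.3869)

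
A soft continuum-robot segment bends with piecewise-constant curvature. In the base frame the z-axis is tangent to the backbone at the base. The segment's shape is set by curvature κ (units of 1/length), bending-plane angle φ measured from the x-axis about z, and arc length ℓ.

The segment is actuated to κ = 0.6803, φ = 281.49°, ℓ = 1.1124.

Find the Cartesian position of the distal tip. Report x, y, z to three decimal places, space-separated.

θ = κ·ℓ = 0.6803 × 1.1124 = 0.75677 rad
ρ = (1 − cos θ)/κ = (1 − 0.72706)/0.6803 = 0.40120
z = sin θ / κ = 0.68657/0.6803 = 1.00922
x = ρ cos φ = 0.40120 × cos(281.49°) = 0.07992
y = ρ sin φ = 0.40120 × sin(281.49°) = -0.39316

0.080 -0.393 1.009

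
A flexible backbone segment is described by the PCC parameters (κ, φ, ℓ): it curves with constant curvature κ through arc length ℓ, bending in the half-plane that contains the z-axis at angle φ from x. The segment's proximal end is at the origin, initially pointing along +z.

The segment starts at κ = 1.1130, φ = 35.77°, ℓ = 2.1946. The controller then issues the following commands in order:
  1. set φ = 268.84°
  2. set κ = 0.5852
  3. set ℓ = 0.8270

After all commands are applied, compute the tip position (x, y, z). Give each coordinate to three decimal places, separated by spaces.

-0.004 -0.196 0.795

initial: κ=1.1130, φ=35.77°, ℓ=2.1946
cmd 1: set φ=268.84° → (κ,φ,ℓ)=(1.1130,268.84°,2.1946) → tip=(-0.0321,-1.5859,0.5781)
cmd 2: set κ=0.5852 → (κ,φ,ℓ)=(0.5852,268.84°,2.1946) → tip=(-0.0248,-1.2256,1.6392)
cmd 3: set ℓ=0.8270 → (κ,φ,ℓ)=(0.5852,268.84°,0.8270) → tip=(-0.0040,-0.1962,0.7951)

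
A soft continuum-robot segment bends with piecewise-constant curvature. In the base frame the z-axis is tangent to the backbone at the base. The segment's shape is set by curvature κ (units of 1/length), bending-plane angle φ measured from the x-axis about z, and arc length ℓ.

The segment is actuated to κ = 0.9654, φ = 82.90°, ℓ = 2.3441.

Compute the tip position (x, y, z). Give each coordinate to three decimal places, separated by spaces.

0.210 1.684 0.797

θ = κ·ℓ = 0.9654 × 2.3441 = 2.26299 rad
ρ = (1 − cos θ)/κ = (1 − -0.63823)/0.9654 = 1.69694
z = sin θ / κ = 0.76985/0.9654 = 0.79744
x = ρ cos φ = 1.69694 × cos(82.90°) = 0.20974
y = ρ sin φ = 1.69694 × sin(82.90°) = 1.68393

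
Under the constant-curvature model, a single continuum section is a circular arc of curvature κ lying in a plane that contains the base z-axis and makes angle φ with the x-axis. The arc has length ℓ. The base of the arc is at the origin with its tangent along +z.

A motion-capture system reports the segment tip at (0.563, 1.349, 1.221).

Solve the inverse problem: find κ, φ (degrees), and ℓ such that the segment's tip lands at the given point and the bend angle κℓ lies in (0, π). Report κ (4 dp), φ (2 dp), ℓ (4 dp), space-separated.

0.8059 67.35 2.1712

ρ = √(x²+y²) = √(0.563² + 1.349²) = 1.46177
φ = atan2(y, x) mod 360° = atan2(1.349, 0.563) = 67.3470°
|p|² = ρ² + z² = 1.46177² + 1.221² = 3.62761
κ = 2ρ / |p|² = 2×1.46177 / 3.62761 = 0.80591
θ = 2·atan2(ρ, z) = 2·atan2(1.46177, 1.221) = 1.74981 rad
ℓ = θ/κ = 1.74981/0.80591 = 2.17121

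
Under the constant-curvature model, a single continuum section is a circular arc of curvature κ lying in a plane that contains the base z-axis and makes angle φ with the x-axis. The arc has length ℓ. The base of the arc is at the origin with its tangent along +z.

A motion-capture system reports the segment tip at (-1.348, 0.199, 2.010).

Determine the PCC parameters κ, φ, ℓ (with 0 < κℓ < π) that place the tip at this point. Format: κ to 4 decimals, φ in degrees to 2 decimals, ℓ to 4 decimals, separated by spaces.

ρ = √(x²+y²) = √(-1.348² + 0.199²) = 1.36261
φ = atan2(y, x) mod 360° = atan2(0.199, -1.348) = 171.6023°
|p|² = ρ² + z² = 1.36261² + 2.010² = 5.89680
κ = 2ρ / |p|² = 2×1.36261 / 5.89680 = 0.46215
θ = 2·atan2(ρ, z) = 2·atan2(1.36261, 2.010) = 1.19150 rad
ℓ = θ/κ = 1.19150/0.46215 = 2.57816

0.4622 171.60 2.5782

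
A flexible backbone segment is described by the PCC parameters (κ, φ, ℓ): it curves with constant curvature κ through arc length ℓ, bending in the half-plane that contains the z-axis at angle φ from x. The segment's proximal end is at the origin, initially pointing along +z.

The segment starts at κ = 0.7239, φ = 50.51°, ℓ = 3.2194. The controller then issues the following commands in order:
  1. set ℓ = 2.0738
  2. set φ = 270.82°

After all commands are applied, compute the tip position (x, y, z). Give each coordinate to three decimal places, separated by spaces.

initial: κ=0.7239, φ=50.51°, ℓ=3.2194
cmd 1: set ℓ=2.0738 → (κ,φ,ℓ)=(0.7239,50.51°,2.0738) → tip=(0.8174,0.9920,1.3781)
cmd 2: set φ=270.82° → (κ,φ,ℓ)=(0.7239,270.82°,2.0738) → tip=(0.0184,-1.2852,1.3781)

0.018 -1.285 1.378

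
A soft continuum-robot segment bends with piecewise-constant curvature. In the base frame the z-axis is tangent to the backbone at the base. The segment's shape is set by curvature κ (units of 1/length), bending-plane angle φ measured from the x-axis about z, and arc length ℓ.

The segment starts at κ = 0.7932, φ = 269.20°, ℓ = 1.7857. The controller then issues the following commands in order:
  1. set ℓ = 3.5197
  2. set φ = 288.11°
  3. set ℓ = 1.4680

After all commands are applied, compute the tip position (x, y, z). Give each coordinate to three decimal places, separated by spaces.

initial: κ=0.7932, φ=269.20°, ℓ=1.7857
cmd 1: set ℓ=3.5197 → (κ,φ,ℓ)=(0.7932,269.20°,3.5197) → tip=(-0.0341,-2.4449,0.4320)
cmd 2: set φ=288.11° → (κ,φ,ℓ)=(0.7932,288.11°,3.5197) → tip=(0.7600,-2.3240,0.4320)
cmd 3: set ℓ=1.4680 → (κ,φ,ℓ)=(0.7932,288.11°,1.4680) → tip=(0.2370,-0.7246,1.1580)

0.237 -0.725 1.158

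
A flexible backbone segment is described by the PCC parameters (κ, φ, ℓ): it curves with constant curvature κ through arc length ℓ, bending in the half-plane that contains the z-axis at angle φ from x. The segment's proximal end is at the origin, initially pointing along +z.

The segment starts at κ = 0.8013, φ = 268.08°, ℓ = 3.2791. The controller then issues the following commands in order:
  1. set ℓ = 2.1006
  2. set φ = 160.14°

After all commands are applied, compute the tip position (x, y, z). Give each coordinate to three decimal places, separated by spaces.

initial: κ=0.8013, φ=268.08°, ℓ=3.2791
cmd 1: set ℓ=2.1006 → (κ,φ,ℓ)=(0.8013,268.08°,2.1006) → tip=(-0.0465,-1.3872,1.2401)
cmd 2: set φ=160.14° → (κ,φ,ℓ)=(0.8013,160.14°,2.1006) → tip=(-1.3054,0.4715,1.2401)

-1.305 0.472 1.240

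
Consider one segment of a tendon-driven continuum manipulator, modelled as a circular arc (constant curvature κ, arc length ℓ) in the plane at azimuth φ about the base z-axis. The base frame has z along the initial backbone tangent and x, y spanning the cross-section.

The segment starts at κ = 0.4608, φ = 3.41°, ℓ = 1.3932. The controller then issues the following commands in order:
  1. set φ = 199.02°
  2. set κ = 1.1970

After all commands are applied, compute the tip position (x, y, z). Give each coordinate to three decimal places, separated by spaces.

initial: κ=0.4608, φ=3.41°, ℓ=1.3932
cmd 1: set φ=199.02° → (κ,φ,ℓ)=(0.4608,199.02°,1.3932) → tip=(-0.4085,-0.1408,1.2995)
cmd 2: set κ=1.1970 → (κ,φ,ℓ)=(1.1970,199.02°,1.3932) → tip=(-0.8662,-0.2986,0.8315)

-0.866 -0.299 0.832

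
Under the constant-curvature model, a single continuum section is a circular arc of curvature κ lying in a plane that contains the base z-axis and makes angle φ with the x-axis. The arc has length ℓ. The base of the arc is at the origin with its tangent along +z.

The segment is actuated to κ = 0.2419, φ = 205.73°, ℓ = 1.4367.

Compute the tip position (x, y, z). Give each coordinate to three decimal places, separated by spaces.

-0.223 -0.107 1.408

θ = κ·ℓ = 0.2419 × 1.4367 = 0.34754 rad
ρ = (1 − cos θ)/κ = (1 − 0.94021)/0.2419 = 0.24715
z = sin θ / κ = 0.34058/0.2419 = 1.40795
x = ρ cos φ = 0.24715 × cos(205.73°) = -0.22265
y = ρ sin φ = 0.24715 × sin(205.73°) = -0.10730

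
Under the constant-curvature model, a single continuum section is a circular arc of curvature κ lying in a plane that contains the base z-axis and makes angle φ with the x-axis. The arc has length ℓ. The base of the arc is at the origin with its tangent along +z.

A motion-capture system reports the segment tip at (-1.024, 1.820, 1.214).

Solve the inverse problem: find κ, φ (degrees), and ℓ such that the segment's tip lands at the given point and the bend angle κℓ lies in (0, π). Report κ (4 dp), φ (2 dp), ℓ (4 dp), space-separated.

0.7158 119.36 2.9176

ρ = √(x²+y²) = √(-1.024² + 1.820²) = 2.08829
φ = atan2(y, x) mod 360° = atan2(1.820, -1.024) = 119.3637°
|p|² = ρ² + z² = 2.08829² + 1.214² = 5.83477
κ = 2ρ / |p|² = 2×2.08829 / 5.83477 = 0.71581
θ = 2·atan2(ρ, z) = 2·atan2(2.08829, 1.214) = 2.08843 rad
ℓ = θ/κ = 2.08843/0.71581 = 2.91757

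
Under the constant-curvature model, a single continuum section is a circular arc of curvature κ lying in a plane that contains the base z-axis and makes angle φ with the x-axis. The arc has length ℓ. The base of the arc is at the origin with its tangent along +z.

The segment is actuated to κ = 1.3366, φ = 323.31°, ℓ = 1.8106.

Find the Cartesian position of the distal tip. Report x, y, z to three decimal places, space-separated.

θ = κ·ℓ = 1.3366 × 1.8106 = 2.42005 rad
ρ = (1 − cos θ)/κ = (1 − -0.75079)/1.3366 = 1.30988
z = sin θ / κ = 0.66055/1.3366 = 0.49420
x = ρ cos φ = 1.30988 × cos(323.31°) = 1.05037
y = ρ sin φ = 1.30988 × sin(323.31°) = -0.78263

1.050 -0.783 0.494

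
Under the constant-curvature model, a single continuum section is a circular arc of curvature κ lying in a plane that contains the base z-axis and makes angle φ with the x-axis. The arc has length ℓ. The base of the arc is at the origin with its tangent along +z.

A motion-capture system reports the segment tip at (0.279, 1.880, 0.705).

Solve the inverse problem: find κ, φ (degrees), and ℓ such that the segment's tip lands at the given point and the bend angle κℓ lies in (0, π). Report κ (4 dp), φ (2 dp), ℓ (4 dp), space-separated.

0.9250 81.56 2.6282

ρ = √(x²+y²) = √(0.279² + 1.880²) = 1.90059
φ = atan2(y, x) mod 360° = atan2(1.880, 0.279) = 81.5587°
|p|² = ρ² + z² = 1.90059² + 0.705² = 4.10927
κ = 2ρ / |p|² = 2×1.90059 / 4.10927 = 0.92503
θ = 2·atan2(ρ, z) = 2·atan2(1.90059, 0.705) = 2.43118 rad
ℓ = θ/κ = 2.43118/0.92503 = 2.62823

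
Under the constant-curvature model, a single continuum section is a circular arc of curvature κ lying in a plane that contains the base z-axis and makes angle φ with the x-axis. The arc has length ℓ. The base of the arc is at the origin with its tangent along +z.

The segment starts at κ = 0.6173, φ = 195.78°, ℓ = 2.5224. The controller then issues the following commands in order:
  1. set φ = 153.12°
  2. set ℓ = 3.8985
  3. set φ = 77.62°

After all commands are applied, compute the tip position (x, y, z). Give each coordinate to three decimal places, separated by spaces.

initial: κ=0.6173, φ=195.78°, ℓ=2.5224
cmd 1: set φ=153.12° → (κ,φ,ℓ)=(0.6173,153.12°,2.5224) → tip=(-1.4251,0.7224,1.6198)
cmd 2: set ℓ=3.8985 → (κ,φ,ℓ)=(0.6173,153.12°,3.8985) → tip=(-2.5168,1.2757,1.0864)
cmd 3: set φ=77.62° → (κ,φ,ℓ)=(0.6173,77.62°,3.8985) → tip=(0.6049,2.7560,1.0864)

0.605 2.756 1.086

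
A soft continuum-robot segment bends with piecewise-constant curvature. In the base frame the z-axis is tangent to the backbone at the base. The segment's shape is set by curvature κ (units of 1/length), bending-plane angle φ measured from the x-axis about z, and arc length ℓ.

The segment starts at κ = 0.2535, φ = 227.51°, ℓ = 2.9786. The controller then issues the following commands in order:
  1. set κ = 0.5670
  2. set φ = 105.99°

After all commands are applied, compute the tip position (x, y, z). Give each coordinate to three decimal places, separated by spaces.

initial: κ=0.2535, φ=227.51°, ℓ=2.9786
cmd 1: set κ=0.5670 → (κ,φ,ℓ)=(0.5670,227.51°,2.9786) → tip=(-1.3316,-1.4537,1.7514)
cmd 2: set φ=105.99° → (κ,φ,ℓ)=(0.5670,105.99°,2.9786) → tip=(-0.5431,1.8951,1.7514)

-0.543 1.895 1.751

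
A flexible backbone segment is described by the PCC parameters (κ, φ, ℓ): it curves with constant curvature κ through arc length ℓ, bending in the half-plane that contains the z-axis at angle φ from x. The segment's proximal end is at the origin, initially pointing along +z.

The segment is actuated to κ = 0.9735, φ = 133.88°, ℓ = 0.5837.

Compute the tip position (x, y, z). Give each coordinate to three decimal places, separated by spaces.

θ = κ·ℓ = 0.9735 × 0.5837 = 0.56823 rad
ρ = (1 − cos θ)/κ = (1 − 0.84285)/0.9735 = 0.16142
z = sin θ / κ = 0.53814/0.9735 = 0.55279
x = ρ cos φ = 0.16142 × cos(133.88°) = -0.11189
y = ρ sin φ = 0.16142 × sin(133.88°) = 0.11635

-0.112 0.116 0.553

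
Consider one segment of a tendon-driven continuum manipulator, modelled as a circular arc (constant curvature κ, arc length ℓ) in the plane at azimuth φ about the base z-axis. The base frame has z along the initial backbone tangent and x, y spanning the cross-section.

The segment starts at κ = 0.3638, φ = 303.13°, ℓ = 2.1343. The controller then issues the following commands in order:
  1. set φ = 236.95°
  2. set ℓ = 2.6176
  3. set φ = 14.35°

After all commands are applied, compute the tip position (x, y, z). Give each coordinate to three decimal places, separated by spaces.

initial: κ=0.3638, φ=303.13°, ℓ=2.1343
cmd 1: set φ=236.95° → (κ,φ,ℓ)=(0.3638,236.95°,2.1343) → tip=(-0.4296,-0.6603,1.9262)
cmd 2: set ℓ=2.6176 → (κ,φ,ℓ)=(0.3638,236.95°,2.6176) → tip=(-0.6299,-0.9681,2.2395)
cmd 3: set φ=14.35° → (κ,φ,ℓ)=(0.3638,14.35°,2.6176) → tip=(1.1189,0.2863,2.2395)

1.119 0.286 2.240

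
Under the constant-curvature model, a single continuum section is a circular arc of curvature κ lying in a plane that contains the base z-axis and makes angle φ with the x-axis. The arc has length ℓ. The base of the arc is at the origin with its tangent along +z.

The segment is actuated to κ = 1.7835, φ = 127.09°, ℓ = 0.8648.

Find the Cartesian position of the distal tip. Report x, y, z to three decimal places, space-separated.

θ = κ·ℓ = 1.7835 × 0.8648 = 1.54237 rad
ρ = (1 − cos θ)/κ = (1 − 0.02842)/1.7835 = 0.54476
z = sin θ / κ = 0.99960/1.7835 = 0.56047
x = ρ cos φ = 0.54476 × cos(127.09°) = -0.32853
y = ρ sin φ = 0.54476 × sin(127.09°) = 0.43455

-0.329 0.435 0.560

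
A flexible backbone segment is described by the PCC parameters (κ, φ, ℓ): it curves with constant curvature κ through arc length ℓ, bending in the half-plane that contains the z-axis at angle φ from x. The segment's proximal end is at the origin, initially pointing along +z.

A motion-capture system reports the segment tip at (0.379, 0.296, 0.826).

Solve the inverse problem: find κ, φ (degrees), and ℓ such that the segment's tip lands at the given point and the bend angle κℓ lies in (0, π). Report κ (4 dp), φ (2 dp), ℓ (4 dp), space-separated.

ρ = √(x²+y²) = √(0.379² + 0.296²) = 0.48089
φ = atan2(y, x) mod 360° = atan2(0.296, 0.379) = 37.9899°
|p|² = ρ² + z² = 0.48089² + 0.826² = 0.91353
κ = 2ρ / |p|² = 2×0.48089 / 0.91353 = 1.05282
θ = 2·atan2(ρ, z) = 2·atan2(0.48089, 0.826) = 1.05445 rad
ℓ = θ/κ = 1.05445/1.05282 = 1.00155

1.0528 37.99 1.0015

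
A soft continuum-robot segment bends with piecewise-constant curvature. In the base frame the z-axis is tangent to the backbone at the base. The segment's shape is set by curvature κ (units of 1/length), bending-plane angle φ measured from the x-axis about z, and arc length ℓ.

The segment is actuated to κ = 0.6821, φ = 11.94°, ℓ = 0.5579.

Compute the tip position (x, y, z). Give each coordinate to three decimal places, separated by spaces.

θ = κ·ℓ = 0.6821 × 0.5579 = 0.38054 rad
ρ = (1 − cos θ)/κ = (1 − 0.92846)/0.6821 = 0.10488
z = sin θ / κ = 0.37143/0.6821 = 0.54453
x = ρ cos φ = 0.10488 × cos(11.94°) = 0.10261
y = ρ sin φ = 0.10488 × sin(11.94°) = 0.02170

0.103 0.022 0.545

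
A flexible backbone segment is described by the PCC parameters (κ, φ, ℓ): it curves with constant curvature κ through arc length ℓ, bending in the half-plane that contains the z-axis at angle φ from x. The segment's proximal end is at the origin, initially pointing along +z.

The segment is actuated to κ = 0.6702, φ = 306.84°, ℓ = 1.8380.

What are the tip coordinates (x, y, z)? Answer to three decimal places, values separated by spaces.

θ = κ·ℓ = 0.6702 × 1.8380 = 1.23183 rad
ρ = (1 − cos θ)/κ = (1 − 0.33251)/0.6702 = 0.99595
z = sin θ / κ = 0.94310/0.6702 = 1.40719
x = ρ cos φ = 0.99595 × cos(306.84°) = 0.59715
y = ρ sin φ = 0.99595 × sin(306.84°) = -0.79707

0.597 -0.797 1.407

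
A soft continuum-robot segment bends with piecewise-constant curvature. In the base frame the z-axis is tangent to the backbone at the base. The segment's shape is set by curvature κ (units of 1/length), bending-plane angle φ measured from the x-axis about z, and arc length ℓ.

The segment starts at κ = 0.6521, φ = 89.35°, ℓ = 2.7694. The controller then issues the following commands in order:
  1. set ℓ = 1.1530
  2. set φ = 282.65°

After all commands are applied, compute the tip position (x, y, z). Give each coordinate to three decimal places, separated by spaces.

0.091 -0.403 1.047

initial: κ=0.6521, φ=89.35°, ℓ=2.7694
cmd 1: set ℓ=1.1530 → (κ,φ,ℓ)=(0.6521,89.35°,1.1530) → tip=(0.0047,0.4134,1.0474)
cmd 2: set φ=282.65° → (κ,φ,ℓ)=(0.6521,282.65°,1.1530) → tip=(0.0905,-0.4034,1.0474)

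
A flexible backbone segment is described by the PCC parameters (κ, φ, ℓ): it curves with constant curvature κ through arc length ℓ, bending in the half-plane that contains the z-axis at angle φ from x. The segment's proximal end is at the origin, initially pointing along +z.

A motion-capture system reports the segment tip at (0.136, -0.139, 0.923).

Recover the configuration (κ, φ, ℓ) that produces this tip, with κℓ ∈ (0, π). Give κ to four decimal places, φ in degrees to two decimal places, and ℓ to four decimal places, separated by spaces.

0.4371 314.37 0.9501

ρ = √(x²+y²) = √(0.136² + -0.139²) = 0.19447
φ = atan2(y, x) mod 360° = atan2(-0.139, 0.136) = 314.3750°
|p|² = ρ² + z² = 0.19447² + 0.923² = 0.88975
κ = 2ρ / |p|² = 2×0.19447 / 0.88975 = 0.43713
θ = 2·atan2(ρ, z) = 2·atan2(0.19447, 0.923) = 0.41530 rad
ℓ = θ/κ = 0.41530/0.43713 = 0.95008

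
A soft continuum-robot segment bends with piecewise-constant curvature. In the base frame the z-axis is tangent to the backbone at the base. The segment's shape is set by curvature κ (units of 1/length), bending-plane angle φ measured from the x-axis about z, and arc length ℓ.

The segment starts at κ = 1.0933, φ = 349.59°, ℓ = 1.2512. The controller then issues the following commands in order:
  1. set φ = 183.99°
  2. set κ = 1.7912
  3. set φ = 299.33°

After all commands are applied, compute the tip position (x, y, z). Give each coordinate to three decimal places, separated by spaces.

0.443 -0.789 0.437

initial: κ=1.0933, φ=349.59°, ℓ=1.2512
cmd 1: set φ=183.99° → (κ,φ,ℓ)=(1.0933,183.99°,1.2512) → tip=(-0.7286,-0.0508,0.8959)
cmd 2: set κ=1.7912 → (κ,φ,ℓ)=(1.7912,183.99°,1.2512) → tip=(-0.9029,-0.0630,0.4375)
cmd 3: set φ=299.33° → (κ,φ,ℓ)=(1.7912,299.33°,1.2512) → tip=(0.4434,-0.7891,0.4375)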